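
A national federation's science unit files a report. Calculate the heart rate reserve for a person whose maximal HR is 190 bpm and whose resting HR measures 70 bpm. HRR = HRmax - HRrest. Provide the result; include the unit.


HRmax = 190 bpm
HRrest = 70 bpm
HRR = 190 - 70 = 120 bpm

120 bpm


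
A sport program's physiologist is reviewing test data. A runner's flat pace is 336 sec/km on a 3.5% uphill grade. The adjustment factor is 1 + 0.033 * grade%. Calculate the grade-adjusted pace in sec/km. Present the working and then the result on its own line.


Factor = 1 + 0.033 * 3.5 = 1.1155
Adjusted pace = 336 * 1.1155
= 374.81 sec/km

374.81 s/km


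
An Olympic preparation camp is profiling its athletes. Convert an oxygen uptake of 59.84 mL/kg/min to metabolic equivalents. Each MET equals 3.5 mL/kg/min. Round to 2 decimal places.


One MET = 3.5 mL/kg/min
Number of METs = 59.84 / 3.5
= 17.1 METs

17.1 METs


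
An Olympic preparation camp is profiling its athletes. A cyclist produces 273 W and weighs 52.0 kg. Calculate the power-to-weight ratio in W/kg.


P/W = power / mass
= 273 / 52.0
= 5.25 W/kg

5.25 W/kg


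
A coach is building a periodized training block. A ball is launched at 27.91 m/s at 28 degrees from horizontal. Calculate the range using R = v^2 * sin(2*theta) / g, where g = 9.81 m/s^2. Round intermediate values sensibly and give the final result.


sin(2 * 28) = sin(56) = 0.829038
v^2 = 27.91^2 = 778.9681
R = 778.9681 * 0.829038 / 9.81
= 65.83 m

65.83 m


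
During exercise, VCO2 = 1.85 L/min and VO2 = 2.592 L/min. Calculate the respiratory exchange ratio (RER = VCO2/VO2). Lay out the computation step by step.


RER = VCO2 / VO2
= 1.85 / 2.592
= 0.7137

0.7137


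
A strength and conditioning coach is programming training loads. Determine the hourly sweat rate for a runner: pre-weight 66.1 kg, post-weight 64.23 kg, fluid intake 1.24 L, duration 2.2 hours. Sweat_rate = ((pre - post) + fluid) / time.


Mass lost = 66.1 - 64.23 = 1.87 kg
Add fluid consumed: 1.87 + 1.24 = 3.11 L total sweat
Sweat rate = 3.11 / 2.2 = 1.414 L/h

1.414 L/h


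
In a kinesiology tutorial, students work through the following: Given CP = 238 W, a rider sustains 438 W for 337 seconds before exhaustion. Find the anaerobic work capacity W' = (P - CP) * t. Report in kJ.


Excess power = 438 - 238 = 200 W
Work above CP = 200 * 337 = 67400 J
W' = 67.4 kJ

67.4 kJ


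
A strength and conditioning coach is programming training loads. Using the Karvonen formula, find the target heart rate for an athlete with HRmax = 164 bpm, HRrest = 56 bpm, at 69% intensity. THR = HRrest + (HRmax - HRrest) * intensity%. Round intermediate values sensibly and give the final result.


HRR = 164 - 56 = 108
THR = 56 + 108 * 0.69
= 56 + 74.52
= 130.52 bpm

130.52 bpm


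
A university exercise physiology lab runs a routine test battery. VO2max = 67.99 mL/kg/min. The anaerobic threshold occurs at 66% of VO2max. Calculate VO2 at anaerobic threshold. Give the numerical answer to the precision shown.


AT fraction = 66 / 100 = 0.66
AT VO2 = 67.99 * 0.66
= 44.87 mL/kg/min

44.87 mL/kg/min


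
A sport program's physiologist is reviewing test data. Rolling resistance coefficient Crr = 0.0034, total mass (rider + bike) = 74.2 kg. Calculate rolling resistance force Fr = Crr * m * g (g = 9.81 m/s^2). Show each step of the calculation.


Fr = Crr * m * g
= 0.0034 * 74.2 * 9.81
= 2.475 N

2.475 N


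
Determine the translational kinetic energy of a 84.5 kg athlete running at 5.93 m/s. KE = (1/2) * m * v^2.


KE = 0.5 * m * v^2
= 0.5 * 84.5 * 5.93^2
= 0.5 * 84.5 * 35.1649
= 1485.72 J

1485.72 J


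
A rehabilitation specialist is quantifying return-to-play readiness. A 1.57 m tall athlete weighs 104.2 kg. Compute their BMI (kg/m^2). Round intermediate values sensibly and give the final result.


height^2 = 2.4649 m^2
BMI = 104.2 / 2.4649 = 42.27 kg/m^2

42.27 kg/m^2


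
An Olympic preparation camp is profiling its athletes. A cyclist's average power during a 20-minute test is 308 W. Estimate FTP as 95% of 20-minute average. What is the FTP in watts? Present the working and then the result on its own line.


FTP = 20-min power * 0.95
= 308 * 0.95
= 292.6 W

292.6 W


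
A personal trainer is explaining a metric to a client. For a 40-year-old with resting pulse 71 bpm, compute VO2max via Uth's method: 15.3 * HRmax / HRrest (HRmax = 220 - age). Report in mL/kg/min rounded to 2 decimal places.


Step 1: HRmax = 220 - 40 = 180 bpm
Step 2: Ratio = 180 / 71 = 2.5352
Step 3: VO2max = 15.3 * 2.5352 = 38.79 mL/kg/min

38.79 mL/kg/min


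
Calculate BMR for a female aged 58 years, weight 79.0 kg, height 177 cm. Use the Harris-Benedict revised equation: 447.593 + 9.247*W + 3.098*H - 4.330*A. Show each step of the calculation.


Substituting values:
W term = 9.247 * 79.0 = 730.513
H term = 3.098 * 177 = 548.346
A term = 4.330 * 58 = 251.14
BMR = 1475.31 kcal/day

1475.31 kcal/day


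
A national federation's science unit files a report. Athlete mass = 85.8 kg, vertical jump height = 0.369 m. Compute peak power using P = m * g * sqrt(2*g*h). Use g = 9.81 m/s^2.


sqrt(2 * 9.81 * 0.369) = sqrt(7.23978) = 2.690684 m/s
P = 85.8 * 9.81 * 2.690684
= 2264.74 W

2264.74 W


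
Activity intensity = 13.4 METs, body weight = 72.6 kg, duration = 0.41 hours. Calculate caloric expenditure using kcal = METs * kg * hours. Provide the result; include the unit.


kcal = 13.4 * 72.6 * 0.41
= 972.84 * 0.41
= 398.86 kcal

398.86 kcal


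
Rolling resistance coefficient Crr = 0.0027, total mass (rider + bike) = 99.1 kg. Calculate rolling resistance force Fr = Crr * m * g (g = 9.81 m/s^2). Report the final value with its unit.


Fr = Crr * m * g
= 0.0027 * 99.1 * 9.81
= 2.625 N

2.625 N


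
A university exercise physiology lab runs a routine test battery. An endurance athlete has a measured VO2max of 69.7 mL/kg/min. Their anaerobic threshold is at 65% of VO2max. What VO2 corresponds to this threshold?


Anaerobic threshold VO2 = VO2max * 65%
= 69.7 * 0.65
= 45.31 mL/kg/min

45.31 mL/kg/min


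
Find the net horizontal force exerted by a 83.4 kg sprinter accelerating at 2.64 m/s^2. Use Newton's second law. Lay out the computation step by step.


Newton's second law: F = m * a
F = 83.4 * 2.64 = 220.18 N

220.18 N


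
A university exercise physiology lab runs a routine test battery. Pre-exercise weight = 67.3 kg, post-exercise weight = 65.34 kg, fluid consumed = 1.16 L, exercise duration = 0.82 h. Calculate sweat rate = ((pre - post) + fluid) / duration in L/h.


Weight loss = 67.3 - 65.34 = 1.96 kg (approx L)
Total sweat = 1.96 + 1.16 = 3.12 L
Sweat rate = 3.12 / 0.82 = 3.805 L/h

3.805 L/h


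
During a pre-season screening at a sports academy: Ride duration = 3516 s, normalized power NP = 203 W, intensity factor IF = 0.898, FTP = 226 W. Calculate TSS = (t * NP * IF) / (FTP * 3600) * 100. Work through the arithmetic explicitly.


Numerator = 3516 * 203 * 0.898 = 640945.704
Denominator = 226 * 3600 = 813600
TSS = 640945.704 / 813600 * 100
= 78.78

78.78 TSS


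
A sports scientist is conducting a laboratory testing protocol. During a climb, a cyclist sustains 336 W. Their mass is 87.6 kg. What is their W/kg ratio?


Power-to-weight = 336 W / 87.6 kg
= 3.836 W/kg

3.836 W/kg


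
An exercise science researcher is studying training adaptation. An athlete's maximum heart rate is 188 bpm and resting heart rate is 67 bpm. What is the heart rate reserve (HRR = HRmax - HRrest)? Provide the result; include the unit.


HRR = HRmax - HRrest
= 188 - 67
= 121 bpm

121 bpm


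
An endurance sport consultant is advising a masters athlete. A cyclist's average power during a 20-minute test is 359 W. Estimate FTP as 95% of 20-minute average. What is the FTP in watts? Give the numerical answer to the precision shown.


FTP = 20-min power * 0.95
= 359 * 0.95
= 341.05 W

341.05 W


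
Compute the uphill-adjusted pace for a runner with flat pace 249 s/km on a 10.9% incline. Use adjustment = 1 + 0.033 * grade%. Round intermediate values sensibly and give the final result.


Adjustment factor = 1 + 0.033 * 10.9 = 1.3597
Grade-adjusted pace = 249 * 1.3597 = 338.57 s/km

338.57 s/km


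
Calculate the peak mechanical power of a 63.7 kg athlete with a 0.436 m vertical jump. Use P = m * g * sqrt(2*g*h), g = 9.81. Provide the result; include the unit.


First, sqrt(2gh) = sqrt(2 * 9.81 * 0.436)
= sqrt(8.55432) = 2.924777 m/s
Power = 63.7 * 9.81 * 2.924777 = 1827.68 W

1827.68 W


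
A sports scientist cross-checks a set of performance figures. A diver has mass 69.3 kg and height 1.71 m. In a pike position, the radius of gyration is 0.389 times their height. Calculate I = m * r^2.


r = 0.389 * 1.71 = 0.66519 m
I = m * r^2 = 69.3 * 0.442478 = 30.664 kg*m^2

30.664 kg*m^2


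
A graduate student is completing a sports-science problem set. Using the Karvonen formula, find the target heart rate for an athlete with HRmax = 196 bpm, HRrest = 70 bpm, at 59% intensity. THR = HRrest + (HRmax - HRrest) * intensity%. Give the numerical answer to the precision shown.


HRR = 196 - 70 = 126
THR = 70 + 126 * 0.59
= 70 + 74.34
= 144.34 bpm

144.34 bpm


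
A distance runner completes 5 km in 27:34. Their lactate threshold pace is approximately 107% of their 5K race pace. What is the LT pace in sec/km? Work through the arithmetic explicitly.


Convert to seconds: 27 min 34 s = 1654 s
Pace per km = 1654 / 5 = 330.8 s/km
LT pace = 330.8 * 1.07 = 353.96 s/km

353.96 s/km


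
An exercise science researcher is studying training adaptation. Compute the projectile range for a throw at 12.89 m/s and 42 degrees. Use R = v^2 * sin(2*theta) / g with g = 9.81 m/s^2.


Two times the angle = 84 degrees
sin(84) = 0.994522
R = 166.1521 * 0.994522 / 9.81 = 16.844 m

16.844 m


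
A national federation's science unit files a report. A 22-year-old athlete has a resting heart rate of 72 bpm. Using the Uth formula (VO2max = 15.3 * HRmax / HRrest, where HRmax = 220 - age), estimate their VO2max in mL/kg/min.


HRmax = 220 - 22 = 198 bpm
Ratio = HRmax / HRrest = 198 / 72 = 2.75
VO2max = 15.3 * 2.75 = 42.08 mL/kg/min

42.08 mL/kg/min


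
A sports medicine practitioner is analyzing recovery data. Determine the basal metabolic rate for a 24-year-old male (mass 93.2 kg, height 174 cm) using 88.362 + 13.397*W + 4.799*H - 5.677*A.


BMR = 88.362 + 13.397*93.2 + 4.799*174 - 5.677*24
= 2035.74 kcal/day

2035.74 kcal/day


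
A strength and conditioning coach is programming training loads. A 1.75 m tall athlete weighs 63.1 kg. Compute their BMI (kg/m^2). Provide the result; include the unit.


height^2 = 3.0625 m^2
BMI = 63.1 / 3.0625 = 20.6 kg/m^2

20.6 kg/m^2


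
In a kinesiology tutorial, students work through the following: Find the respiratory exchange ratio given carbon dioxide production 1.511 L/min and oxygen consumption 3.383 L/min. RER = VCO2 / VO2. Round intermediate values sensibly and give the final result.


VCO2 = 1.511 L/min
VO2 = 3.383 L/min
RER = 1.511 / 3.383 = 0.4466

0.4466


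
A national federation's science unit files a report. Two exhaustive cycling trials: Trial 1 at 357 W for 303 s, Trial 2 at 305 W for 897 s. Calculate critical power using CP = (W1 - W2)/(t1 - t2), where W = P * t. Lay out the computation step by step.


W1 = 357 * 303 = 108171 J
W2 = 305 * 897 = 273585 J
CP = (108171 - 273585) / (303 - 897)
= -165414 / -594
= 278.47 W

278.47 W


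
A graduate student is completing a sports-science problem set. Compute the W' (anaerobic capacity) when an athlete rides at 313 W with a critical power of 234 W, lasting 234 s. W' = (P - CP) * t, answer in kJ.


Above-CP power = 79 W
Duration = 234 s
W' = 79 * 234 = 18486 J
Convert: 18486 / 1000 = 18.486 kJ

18.486 kJ


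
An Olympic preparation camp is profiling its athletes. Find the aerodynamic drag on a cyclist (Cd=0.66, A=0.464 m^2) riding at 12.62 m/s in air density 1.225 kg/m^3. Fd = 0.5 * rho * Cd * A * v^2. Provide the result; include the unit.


Fd = 0.5 * 1.225 * 0.66 * 0.464 * 12.62^2
= 0.5 * 1.225 * 0.66 * 0.464 * 159.2644
= 29.874 N

29.874 N


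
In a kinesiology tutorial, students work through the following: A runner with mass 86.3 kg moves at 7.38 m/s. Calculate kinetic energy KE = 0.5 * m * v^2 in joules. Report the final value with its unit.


v^2 = 7.38^2 = 54.4644
KE = 0.5 * 86.3 * 54.4644
= 2350.14 J

2350.14 J


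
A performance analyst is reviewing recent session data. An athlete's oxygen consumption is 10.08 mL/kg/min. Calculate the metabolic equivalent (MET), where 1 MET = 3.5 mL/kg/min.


MET = VO2 / 3.5
= 10.08 / 3.5
= 2.88 METs

2.88 METs


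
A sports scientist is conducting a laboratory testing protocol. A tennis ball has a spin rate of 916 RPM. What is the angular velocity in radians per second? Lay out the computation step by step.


Convert RPM to rad/s: multiply by 2*pi and divide by 60
omega = 916 * 2 * pi / 60
= 95.923 rad/s

95.923 rad/s


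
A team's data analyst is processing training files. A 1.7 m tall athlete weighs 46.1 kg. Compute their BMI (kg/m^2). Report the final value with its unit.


height^2 = 2.89 m^2
BMI = 46.1 / 2.89 = 15.95 kg/m^2

15.95 kg/m^2


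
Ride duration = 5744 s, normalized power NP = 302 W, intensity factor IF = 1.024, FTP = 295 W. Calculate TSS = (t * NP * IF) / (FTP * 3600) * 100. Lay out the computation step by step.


Numerator = 5744 * 302 * 1.024 = 1776320.512
Denominator = 295 * 3600 = 1062000
TSS = 1776320.512 / 1062000 * 100
= 167.26

167.26 TSS


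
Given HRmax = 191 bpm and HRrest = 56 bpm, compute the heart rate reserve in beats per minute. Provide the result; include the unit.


Heart rate reserve = maximum HR minus resting HR
HRR = 191 - 56 = 135 bpm

135 bpm


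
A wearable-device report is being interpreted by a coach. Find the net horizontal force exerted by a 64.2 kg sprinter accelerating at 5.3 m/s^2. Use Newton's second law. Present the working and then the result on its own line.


Newton's second law: F = m * a
F = 64.2 * 5.3 = 340.26 N

340.26 N


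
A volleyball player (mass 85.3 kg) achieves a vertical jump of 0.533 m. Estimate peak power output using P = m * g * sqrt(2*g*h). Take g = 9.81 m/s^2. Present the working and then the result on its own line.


2 * g * h = 2 * 9.81 * 0.533 = 10.45746
sqrt(10.45746) = 3.2338 m/s
P = 85.3 * 9.81 * 3.2338 = 2706.02 W

2706.02 W


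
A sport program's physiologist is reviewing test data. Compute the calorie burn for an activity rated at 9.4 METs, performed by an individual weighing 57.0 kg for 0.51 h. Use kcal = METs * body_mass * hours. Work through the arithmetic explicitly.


Product of METs and mass = 9.4 * 57.0 = 535.8
Total kcal = 535.8 * 0.51 = 273.26 kcal

273.26 kcal


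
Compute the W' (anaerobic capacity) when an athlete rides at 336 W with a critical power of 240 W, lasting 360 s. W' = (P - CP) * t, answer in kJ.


Above-CP power = 96 W
Duration = 360 s
W' = 96 * 360 = 34560 J
Convert: 34560 / 1000 = 34.56 kJ

34.56 kJ


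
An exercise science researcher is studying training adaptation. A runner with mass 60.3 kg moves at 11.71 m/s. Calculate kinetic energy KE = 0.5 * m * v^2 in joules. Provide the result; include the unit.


v^2 = 11.71^2 = 137.1241
KE = 0.5 * 60.3 * 137.1241
= 4134.29 J

4134.29 J


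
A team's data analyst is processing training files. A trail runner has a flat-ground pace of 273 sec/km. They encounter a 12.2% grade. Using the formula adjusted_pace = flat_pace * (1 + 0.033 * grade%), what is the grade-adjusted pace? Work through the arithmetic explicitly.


Grade factor = 1 + 0.033 * 12.2 = 1.4026
Adjusted = 273 * 1.4026 = 382.91 sec/km

382.91 s/km


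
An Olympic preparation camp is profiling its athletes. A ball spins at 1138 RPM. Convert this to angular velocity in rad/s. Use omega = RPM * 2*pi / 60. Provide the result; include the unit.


omega = 1138 * 2 * pi / 60
= 1138 * 6.28318531 / 60
= 7150.265 / 60
= 119.171 rad/s

119.171 rad/s


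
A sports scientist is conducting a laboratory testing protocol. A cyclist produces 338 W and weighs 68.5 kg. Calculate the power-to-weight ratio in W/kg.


P/W = power / mass
= 338 / 68.5
= 4.934 W/kg

4.934 W/kg


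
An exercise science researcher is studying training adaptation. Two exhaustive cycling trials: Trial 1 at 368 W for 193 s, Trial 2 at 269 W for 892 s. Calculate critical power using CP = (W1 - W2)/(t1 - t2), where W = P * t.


W1 = 368 * 193 = 71024 J
W2 = 269 * 892 = 239948 J
CP = (71024 - 239948) / (193 - 892)
= -168924 / -699
= 241.67 W

241.67 W


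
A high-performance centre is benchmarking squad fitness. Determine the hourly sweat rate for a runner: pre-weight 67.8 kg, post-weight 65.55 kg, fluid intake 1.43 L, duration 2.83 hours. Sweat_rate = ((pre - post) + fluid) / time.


Mass lost = 67.8 - 65.55 = 2.25 kg
Add fluid consumed: 2.25 + 1.43 = 3.68 L total sweat
Sweat rate = 3.68 / 2.83 = 1.3 L/h

1.3 L/h


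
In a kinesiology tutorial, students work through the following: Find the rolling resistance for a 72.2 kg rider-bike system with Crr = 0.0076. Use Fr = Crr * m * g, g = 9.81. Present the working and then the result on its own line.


m * g = 72.2 * 9.81 = 708.282 N
Fr = 0.0076 * 708.282 = 5.383 N

5.383 N


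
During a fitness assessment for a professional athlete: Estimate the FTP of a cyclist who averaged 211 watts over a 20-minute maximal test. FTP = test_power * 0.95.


FTP = 211 * 0.95 = 200.45 W

200.45 W


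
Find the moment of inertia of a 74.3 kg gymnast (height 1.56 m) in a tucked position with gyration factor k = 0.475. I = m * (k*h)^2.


Radius of gyration = 0.475 * 1.56 = 0.741 m
I = 74.3 * 0.741^2
= 74.3 * 0.549081
= 40.797 kg*m^2

40.797 kg*m^2


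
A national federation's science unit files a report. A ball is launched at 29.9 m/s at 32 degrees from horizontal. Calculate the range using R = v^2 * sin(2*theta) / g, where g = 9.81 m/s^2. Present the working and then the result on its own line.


sin(2 * 32) = sin(64) = 0.898794
v^2 = 29.9^2 = 894.01
R = 894.01 * 0.898794 / 9.81
= 81.909 m

81.909 m


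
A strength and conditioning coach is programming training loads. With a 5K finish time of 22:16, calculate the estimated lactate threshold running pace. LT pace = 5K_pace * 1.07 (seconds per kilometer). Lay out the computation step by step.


Race duration = 1336 s for 5 km
Average pace = 1336 / 5 = 267.2 s/km
LT pace = 267.2 * 1.07
= 285.9 s/km

285.9 s/km


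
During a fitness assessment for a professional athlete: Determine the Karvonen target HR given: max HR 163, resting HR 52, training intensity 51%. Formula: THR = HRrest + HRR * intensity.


HRR = HRmax - HRrest = 163 - 52 = 111
THR = 52 + 111 * 0.51
= 108.61 bpm

108.61 bpm


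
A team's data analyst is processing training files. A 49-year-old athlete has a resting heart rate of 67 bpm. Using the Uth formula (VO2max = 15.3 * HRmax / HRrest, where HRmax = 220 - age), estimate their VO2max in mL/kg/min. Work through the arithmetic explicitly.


HRmax = 220 - 49 = 171 bpm
Ratio = HRmax / HRrest = 171 / 67 = 2.5522
VO2max = 15.3 * 2.5522 = 39.05 mL/kg/min

39.05 mL/kg/min


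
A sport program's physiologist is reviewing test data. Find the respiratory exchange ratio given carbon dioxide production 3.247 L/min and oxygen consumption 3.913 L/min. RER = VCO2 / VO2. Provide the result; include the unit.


VCO2 = 3.247 L/min
VO2 = 3.913 L/min
RER = 3.247 / 3.913 = 0.8298

0.8298


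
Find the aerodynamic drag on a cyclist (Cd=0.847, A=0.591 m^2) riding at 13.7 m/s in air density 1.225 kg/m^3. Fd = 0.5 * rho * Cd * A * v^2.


Fd = 0.5 * 1.225 * 0.847 * 0.591 * 13.7^2
= 0.5 * 1.225 * 0.847 * 0.591 * 187.69
= 57.546 N

57.546 N


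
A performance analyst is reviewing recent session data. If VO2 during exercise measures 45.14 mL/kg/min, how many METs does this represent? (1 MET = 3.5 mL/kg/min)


METs = VO2 / 3.5 = 45.14 / 3.5 = 12.9

12.9 METs


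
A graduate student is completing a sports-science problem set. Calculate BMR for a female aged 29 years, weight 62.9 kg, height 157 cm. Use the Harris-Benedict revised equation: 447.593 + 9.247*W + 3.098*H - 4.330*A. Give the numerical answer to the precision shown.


Substituting values:
W term = 9.247 * 62.9 = 581.6363
H term = 3.098 * 157 = 486.386
A term = 4.330 * 29 = 125.57
BMR = 1390.05 kcal/day

1390.05 kcal/day


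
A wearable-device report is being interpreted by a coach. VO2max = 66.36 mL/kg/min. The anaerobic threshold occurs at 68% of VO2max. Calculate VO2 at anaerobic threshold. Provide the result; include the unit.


AT fraction = 68 / 100 = 0.68
AT VO2 = 66.36 * 0.68
= 45.12 mL/kg/min

45.12 mL/kg/min


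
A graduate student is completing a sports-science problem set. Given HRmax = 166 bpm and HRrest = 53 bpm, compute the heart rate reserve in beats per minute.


Heart rate reserve = maximum HR minus resting HR
HRR = 166 - 53 = 113 bpm

113 bpm


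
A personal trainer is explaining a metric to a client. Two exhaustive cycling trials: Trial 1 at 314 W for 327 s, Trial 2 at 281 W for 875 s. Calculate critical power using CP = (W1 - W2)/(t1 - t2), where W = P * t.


W1 = 314 * 327 = 102678 J
W2 = 281 * 875 = 245875 J
CP = (102678 - 245875) / (327 - 875)
= -143197 / -548
= 261.31 W

261.31 W


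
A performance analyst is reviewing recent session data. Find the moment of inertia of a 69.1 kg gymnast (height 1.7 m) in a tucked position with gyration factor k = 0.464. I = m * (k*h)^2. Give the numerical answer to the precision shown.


Radius of gyration = 0.464 * 1.7 = 0.7888 m
I = 69.1 * 0.7888^2
= 69.1 * 0.622205
= 42.994 kg*m^2

42.994 kg*m^2


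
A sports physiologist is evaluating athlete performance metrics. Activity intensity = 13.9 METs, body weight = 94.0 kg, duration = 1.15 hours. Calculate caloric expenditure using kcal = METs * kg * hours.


kcal = 13.9 * 94.0 * 1.15
= 1306.6 * 1.15
= 1502.59 kcal

1502.59 kcal


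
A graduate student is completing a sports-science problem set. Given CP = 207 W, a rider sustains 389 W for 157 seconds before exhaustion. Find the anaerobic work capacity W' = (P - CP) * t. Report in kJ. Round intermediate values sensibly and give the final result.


Excess power = 389 - 207 = 182 W
Work above CP = 182 * 157 = 28574 J
W' = 28.574 kJ

28.574 kJ


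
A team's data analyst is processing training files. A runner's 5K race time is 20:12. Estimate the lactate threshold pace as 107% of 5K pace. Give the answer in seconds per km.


Total race time = 20*60 + 12 = 1212 seconds
5K pace = 1212 / 5 = 242.4 sec/km
LT pace = 242.4 * 1.07 = 259.37 sec/km

259.37 s/km


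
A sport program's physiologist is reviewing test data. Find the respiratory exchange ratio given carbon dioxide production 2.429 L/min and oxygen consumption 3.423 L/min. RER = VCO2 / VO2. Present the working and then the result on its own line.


VCO2 = 2.429 L/min
VO2 = 3.423 L/min
RER = 2.429 / 3.423 = 0.7096

0.7096


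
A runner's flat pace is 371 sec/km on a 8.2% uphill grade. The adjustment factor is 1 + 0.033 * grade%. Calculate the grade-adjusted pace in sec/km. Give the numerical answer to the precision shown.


Factor = 1 + 0.033 * 8.2 = 1.2706
Adjusted pace = 371 * 1.2706
= 471.39 sec/km

471.39 s/km


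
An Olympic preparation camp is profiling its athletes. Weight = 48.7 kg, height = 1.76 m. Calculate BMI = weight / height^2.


height^2 = 1.76^2 = 3.0976
BMI = 48.7 / 3.0976 = 15.72 kg/m^2

15.72 kg/m^2


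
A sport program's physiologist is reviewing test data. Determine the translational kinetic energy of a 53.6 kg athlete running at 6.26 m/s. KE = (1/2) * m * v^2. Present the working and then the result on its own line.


KE = 0.5 * m * v^2
= 0.5 * 53.6 * 6.26^2
= 0.5 * 53.6 * 39.1876
= 1050.23 J

1050.23 J


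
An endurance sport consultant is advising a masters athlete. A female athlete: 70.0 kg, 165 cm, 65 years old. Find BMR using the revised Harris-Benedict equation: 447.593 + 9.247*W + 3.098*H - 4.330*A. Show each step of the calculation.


Intercept = 447.593
Weight contribution = 9.247 * 70.0 = 647.29
Height contribution = 3.098 * 165 = 511.17
Age contribution = 4.33 * 65 = 281.45
BMR = 447.593 + 647.29 + 511.17 - 281.45
= 1324.6 kcal/day

1324.6 kcal/day


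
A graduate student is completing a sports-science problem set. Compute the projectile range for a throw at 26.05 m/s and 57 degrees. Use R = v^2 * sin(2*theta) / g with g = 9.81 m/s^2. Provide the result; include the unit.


Two times the angle = 114 degrees
sin(114) = 0.913545
R = 678.6025 * 0.913545 / 9.81 = 63.194 m

63.194 m


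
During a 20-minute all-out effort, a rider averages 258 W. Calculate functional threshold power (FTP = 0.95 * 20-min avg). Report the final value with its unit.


FTP = 0.95 * 258
= 245.1 W

245.1 W


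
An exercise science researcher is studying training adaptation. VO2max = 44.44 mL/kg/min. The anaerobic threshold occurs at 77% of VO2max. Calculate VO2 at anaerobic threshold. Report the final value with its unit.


AT fraction = 77 / 100 = 0.77
AT VO2 = 44.44 * 0.77
= 34.22 mL/kg/min

34.22 mL/kg/min


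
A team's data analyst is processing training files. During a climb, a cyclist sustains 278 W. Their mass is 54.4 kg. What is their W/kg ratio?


Power-to-weight = 278 W / 54.4 kg
= 5.11 W/kg

5.11 W/kg


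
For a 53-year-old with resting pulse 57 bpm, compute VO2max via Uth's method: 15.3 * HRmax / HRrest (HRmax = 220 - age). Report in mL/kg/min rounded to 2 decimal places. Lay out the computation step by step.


Step 1: HRmax = 220 - 53 = 167 bpm
Step 2: Ratio = 167 / 57 = 2.9298
Step 3: VO2max = 15.3 * 2.9298 = 44.83 mL/kg/min

44.83 mL/kg/min


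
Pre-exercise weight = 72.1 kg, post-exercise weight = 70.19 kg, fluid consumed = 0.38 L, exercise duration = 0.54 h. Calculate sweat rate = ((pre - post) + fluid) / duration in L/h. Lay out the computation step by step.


Weight loss = 72.1 - 70.19 = 1.91 kg (approx L)
Total sweat = 1.91 + 0.38 = 2.29 L
Sweat rate = 2.29 / 0.54 = 4.241 L/h

4.241 L/h


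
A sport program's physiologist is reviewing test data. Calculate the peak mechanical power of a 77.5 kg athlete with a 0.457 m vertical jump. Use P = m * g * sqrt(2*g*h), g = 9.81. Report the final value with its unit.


First, sqrt(2gh) = sqrt(2 * 9.81 * 0.457)
= sqrt(8.96634) = 2.994385 m/s
Power = 77.5 * 9.81 * 2.994385 = 2276.56 W

2276.56 W


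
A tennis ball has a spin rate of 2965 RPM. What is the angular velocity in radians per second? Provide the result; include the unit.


Convert RPM to rad/s: multiply by 2*pi and divide by 60
omega = 2965 * 2 * pi / 60
= 310.494 rad/s

310.494 rad/s


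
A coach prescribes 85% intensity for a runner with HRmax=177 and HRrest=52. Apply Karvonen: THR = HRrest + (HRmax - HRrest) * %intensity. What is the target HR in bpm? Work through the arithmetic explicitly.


Heart rate reserve = 177 - 52 = 125
Intensity fraction = 85 / 100 = 0.85
THR = 52 + 125 * 0.85 = 158.25 bpm

158.25 bpm


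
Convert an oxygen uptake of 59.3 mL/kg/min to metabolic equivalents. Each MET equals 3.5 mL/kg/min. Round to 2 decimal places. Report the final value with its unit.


One MET = 3.5 mL/kg/min
Number of METs = 59.3 / 3.5
= 16.94 METs

16.94 METs


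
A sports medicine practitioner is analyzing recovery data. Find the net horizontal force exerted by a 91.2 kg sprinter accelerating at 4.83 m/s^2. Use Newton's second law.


Newton's second law: F = m * a
F = 91.2 * 4.83 = 440.5 N

440.5 N


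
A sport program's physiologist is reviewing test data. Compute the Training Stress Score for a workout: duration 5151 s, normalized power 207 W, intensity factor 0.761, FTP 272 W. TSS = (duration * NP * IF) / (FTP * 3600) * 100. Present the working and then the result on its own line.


Product = 5151 * 207 * 0.761 = 811421.577
Base = 272 * 3600 = 979200
TSS = 811421.577 / 979200 * 100 = 82.87

82.87 TSS


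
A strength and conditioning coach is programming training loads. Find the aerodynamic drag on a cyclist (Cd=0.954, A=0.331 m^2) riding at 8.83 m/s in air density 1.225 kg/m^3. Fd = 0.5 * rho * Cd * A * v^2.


Fd = 0.5 * 1.225 * 0.954 * 0.331 * 8.83^2
= 0.5 * 1.225 * 0.954 * 0.331 * 77.9689
= 15.08 N

15.08 N


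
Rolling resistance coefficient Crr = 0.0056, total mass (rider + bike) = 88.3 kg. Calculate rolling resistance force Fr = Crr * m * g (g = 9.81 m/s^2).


Fr = Crr * m * g
= 0.0056 * 88.3 * 9.81
= 4.851 N

4.851 N


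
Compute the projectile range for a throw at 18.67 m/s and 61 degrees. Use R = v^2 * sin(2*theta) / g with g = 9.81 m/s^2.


Two times the angle = 122 degrees
sin(122) = 0.848048
R = 348.5689 * 0.848048 / 9.81 = 30.133 m

30.133 m


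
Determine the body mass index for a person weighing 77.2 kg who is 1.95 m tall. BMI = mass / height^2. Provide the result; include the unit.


BMI = mass / height^2
= 77.2 / 1.95^2
= 77.2 / 3.8025
= 20.3 kg/m^2

20.3 kg/m^2


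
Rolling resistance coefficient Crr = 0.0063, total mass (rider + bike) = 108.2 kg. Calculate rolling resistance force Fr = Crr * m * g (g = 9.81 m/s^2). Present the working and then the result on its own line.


Fr = Crr * m * g
= 0.0063 * 108.2 * 9.81
= 6.687 N

6.687 N


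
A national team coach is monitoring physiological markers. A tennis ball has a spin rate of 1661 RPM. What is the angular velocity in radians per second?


Convert RPM to rad/s: multiply by 2*pi and divide by 60
omega = 1661 * 2 * pi / 60
= 173.94 rad/s

173.94 rad/s


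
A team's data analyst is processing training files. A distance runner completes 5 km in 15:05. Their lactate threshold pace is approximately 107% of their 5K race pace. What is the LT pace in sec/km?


Convert to seconds: 15 min 5 s = 905 s
Pace per km = 905 / 5 = 181.0 s/km
LT pace = 181.0 * 1.07 = 193.67 s/km

193.67 s/km


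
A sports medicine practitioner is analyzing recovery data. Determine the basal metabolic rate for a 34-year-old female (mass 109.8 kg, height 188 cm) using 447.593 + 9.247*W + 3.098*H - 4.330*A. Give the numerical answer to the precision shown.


BMR = 447.593 + 9.247*109.8 + 3.098*188 - 4.330*34
= 1898.12 kcal/day

1898.12 kcal/day


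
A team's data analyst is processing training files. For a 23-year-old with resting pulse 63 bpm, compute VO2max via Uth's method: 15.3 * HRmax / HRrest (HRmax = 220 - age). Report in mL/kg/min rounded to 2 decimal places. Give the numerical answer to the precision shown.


Step 1: HRmax = 220 - 23 = 197 bpm
Step 2: Ratio = 197 / 63 = 3.127
Step 3: VO2max = 15.3 * 3.127 = 47.84 mL/kg/min

47.84 mL/kg/min


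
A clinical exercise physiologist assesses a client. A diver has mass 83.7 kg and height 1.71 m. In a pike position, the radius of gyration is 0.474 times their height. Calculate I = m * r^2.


r = 0.474 * 1.71 = 0.81054 m
I = m * r^2 = 83.7 * 0.656975 = 54.989 kg*m^2

54.989 kg*m^2


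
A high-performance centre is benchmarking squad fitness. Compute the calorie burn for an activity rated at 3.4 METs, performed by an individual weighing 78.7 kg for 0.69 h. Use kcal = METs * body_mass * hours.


Product of METs and mass = 3.4 * 78.7 = 267.58
Total kcal = 267.58 * 0.69 = 184.63 kcal

184.63 kcal


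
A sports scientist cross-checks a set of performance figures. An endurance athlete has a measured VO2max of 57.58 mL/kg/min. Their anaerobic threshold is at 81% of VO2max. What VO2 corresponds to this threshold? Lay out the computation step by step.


Anaerobic threshold VO2 = VO2max * 81%
= 57.58 * 0.81
= 46.64 mL/kg/min

46.64 mL/kg/min


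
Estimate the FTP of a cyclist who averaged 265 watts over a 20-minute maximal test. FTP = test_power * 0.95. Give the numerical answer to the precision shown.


FTP = 265 * 0.95 = 251.75 W

251.75 W


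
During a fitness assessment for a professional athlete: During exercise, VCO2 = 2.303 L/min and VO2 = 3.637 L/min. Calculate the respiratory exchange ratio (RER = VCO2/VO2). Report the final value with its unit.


RER = VCO2 / VO2
= 2.303 / 3.637
= 0.6332

0.6332


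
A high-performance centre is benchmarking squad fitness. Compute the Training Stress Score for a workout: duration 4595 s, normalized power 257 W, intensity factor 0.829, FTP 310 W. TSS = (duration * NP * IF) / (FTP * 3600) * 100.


Product = 4595 * 257 * 0.829 = 978978.535
Base = 310 * 3600 = 1116000
TSS = 978978.535 / 1116000 * 100 = 87.72

87.72 TSS


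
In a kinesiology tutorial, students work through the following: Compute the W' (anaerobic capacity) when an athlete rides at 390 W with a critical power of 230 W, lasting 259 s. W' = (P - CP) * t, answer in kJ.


Above-CP power = 160 W
Duration = 259 s
W' = 160 * 259 = 41440 J
Convert: 41440 / 1000 = 41.44 kJ

41.44 kJ


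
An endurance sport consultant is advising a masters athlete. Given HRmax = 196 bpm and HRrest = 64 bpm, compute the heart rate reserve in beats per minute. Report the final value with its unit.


Heart rate reserve = maximum HR minus resting HR
HRR = 196 - 64 = 132 bpm

132 bpm


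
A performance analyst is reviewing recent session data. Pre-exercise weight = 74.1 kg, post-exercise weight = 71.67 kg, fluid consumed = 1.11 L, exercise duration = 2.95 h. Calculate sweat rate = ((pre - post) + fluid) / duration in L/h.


Weight loss = 74.1 - 71.67 = 2.43 kg (approx L)
Total sweat = 2.43 + 1.11 = 3.54 L
Sweat rate = 3.54 / 2.95 = 1.2 L/h

1.2 L/h


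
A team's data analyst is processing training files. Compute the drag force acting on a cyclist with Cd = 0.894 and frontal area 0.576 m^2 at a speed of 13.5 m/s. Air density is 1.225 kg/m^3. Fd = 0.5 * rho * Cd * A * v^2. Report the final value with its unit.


Step 1: v^2 = 182.25
Step 2: Fd = 0.5 * 1.225 * 0.894 * 0.576 * 182.25
= 57.482 N

57.482 N


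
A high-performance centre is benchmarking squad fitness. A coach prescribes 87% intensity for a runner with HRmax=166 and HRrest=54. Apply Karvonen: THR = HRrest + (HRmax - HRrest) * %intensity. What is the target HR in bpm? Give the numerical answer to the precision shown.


Heart rate reserve = 166 - 54 = 112
Intensity fraction = 87 / 100 = 0.87
THR = 54 + 112 * 0.87 = 151.44 bpm

151.44 bpm


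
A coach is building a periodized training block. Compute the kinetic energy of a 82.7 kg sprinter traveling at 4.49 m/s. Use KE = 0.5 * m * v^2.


Velocity squared = 20.1601
KE = 0.5 * 82.7 * 20.1601 = 833.62 J

833.62 J


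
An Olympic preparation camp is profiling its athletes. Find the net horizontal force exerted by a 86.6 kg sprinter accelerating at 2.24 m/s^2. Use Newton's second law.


Newton's second law: F = m * a
F = 86.6 * 2.24 = 193.98 N

193.98 N


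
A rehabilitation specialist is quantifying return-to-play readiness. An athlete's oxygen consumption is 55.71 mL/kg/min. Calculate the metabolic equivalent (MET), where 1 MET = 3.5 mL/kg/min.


MET = VO2 / 3.5
= 55.71 / 3.5
= 15.92 METs

15.92 METs


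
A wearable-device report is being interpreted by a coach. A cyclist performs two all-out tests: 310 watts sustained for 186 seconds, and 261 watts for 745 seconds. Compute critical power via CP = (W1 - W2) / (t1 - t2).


W1 = P1 * t1 = 310 * 186 = 57660 J
W2 = P2 * t2 = 261 * 745 = 194445 J
CP = (57660 - 194445) / (186 - 745)
= 244.7 W

244.7 W


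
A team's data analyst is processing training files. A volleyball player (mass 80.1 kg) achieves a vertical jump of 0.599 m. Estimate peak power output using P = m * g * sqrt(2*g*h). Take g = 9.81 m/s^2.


2 * g * h = 2 * 9.81 * 0.599 = 11.75238
sqrt(11.75238) = 3.428174 m/s
P = 80.1 * 9.81 * 3.428174 = 2693.79 W

2693.79 W


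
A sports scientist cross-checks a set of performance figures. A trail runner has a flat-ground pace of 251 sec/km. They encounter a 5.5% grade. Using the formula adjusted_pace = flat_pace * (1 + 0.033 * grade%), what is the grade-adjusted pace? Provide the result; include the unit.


Grade factor = 1 + 0.033 * 5.5 = 1.1815
Adjusted = 251 * 1.1815 = 296.56 sec/km

296.56 s/km


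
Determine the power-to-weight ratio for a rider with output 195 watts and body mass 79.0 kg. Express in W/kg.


P/W = 195 / 79.0 = 2.468 W/kg

2.468 W/kg


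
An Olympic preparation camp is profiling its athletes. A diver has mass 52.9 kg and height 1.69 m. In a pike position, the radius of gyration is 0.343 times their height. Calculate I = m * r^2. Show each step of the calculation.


r = 0.343 * 1.69 = 0.57967 m
I = m * r^2 = 52.9 * 0.336017 = 17.775 kg*m^2

17.775 kg*m^2


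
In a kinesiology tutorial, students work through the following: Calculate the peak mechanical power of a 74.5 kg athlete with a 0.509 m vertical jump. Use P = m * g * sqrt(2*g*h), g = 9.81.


First, sqrt(2gh) = sqrt(2 * 9.81 * 0.509)
= sqrt(9.98658) = 3.160155 m/s
Power = 74.5 * 9.81 * 3.160155 = 2309.58 W

2309.58 W


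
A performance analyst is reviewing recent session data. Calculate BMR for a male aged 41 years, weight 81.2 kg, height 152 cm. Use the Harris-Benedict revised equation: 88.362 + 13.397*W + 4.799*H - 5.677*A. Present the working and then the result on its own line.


Substituting values:
W term = 13.397 * 81.2 = 1087.8364
H term = 4.799 * 152 = 729.448
A term = 5.677 * 41 = 232.757
BMR = 1672.89 kcal/day

1672.89 kcal/day


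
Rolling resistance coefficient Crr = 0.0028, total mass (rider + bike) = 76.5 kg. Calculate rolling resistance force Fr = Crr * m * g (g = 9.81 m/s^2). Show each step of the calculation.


Fr = Crr * m * g
= 0.0028 * 76.5 * 9.81
= 2.101 N

2.101 N


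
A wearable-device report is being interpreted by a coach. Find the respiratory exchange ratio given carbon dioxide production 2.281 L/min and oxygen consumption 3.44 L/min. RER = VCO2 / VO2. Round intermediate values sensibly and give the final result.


VCO2 = 2.281 L/min
VO2 = 3.44 L/min
RER = 2.281 / 3.44 = 0.6631

0.6631


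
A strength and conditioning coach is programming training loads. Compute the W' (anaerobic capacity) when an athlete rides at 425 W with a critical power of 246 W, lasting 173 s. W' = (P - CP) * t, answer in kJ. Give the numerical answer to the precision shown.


Above-CP power = 179 W
Duration = 173 s
W' = 179 * 173 = 30967 J
Convert: 30967 / 1000 = 30.967 kJ

30.967 kJ


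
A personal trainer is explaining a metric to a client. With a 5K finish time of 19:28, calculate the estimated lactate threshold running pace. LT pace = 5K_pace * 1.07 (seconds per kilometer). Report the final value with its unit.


Race duration = 1168 s for 5 km
Average pace = 1168 / 5 = 233.6 s/km
LT pace = 233.6 * 1.07
= 249.95 s/km

249.95 s/km


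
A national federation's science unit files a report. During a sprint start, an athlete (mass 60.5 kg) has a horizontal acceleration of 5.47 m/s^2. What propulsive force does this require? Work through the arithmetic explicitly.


Propulsive force = mass * acceleration
= 60.5 kg * 5.47 m/s^2
= 330.94 N

330.94 N


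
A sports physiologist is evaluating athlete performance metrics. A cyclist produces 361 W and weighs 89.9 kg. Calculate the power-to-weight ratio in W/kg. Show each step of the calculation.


P/W = power / mass
= 361 / 89.9
= 4.016 W/kg

4.016 W/kg


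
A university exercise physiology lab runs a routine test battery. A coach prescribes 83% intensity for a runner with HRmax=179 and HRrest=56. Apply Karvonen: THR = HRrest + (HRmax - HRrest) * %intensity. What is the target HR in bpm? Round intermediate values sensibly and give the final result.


Heart rate reserve = 179 - 56 = 123
Intensity fraction = 83 / 100 = 0.83
THR = 56 + 123 * 0.83 = 158.09 bpm

158.09 bpm


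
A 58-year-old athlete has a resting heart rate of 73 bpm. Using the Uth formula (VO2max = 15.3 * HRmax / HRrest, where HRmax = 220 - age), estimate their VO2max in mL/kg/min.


HRmax = 220 - 58 = 162 bpm
Ratio = HRmax / HRrest = 162 / 73 = 2.2192
VO2max = 15.3 * 2.2192 = 33.95 mL/kg/min

33.95 mL/kg/min
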